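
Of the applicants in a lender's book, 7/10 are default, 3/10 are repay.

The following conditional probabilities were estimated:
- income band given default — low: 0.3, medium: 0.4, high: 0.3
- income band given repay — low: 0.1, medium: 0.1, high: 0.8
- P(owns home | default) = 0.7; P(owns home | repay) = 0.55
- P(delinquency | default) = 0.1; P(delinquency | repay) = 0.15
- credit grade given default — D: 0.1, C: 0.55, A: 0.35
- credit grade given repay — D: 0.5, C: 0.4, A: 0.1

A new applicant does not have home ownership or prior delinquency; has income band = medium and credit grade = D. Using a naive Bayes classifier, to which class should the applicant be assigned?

default

default: 0.7 × 0.4 × (1−0.7) × (1−0.1) × 0.1 = 0.00756
repay: 0.3 × 0.1 × (1−0.55) × (1−0.15) × 0.5 = 0.0057375
Highest score → default.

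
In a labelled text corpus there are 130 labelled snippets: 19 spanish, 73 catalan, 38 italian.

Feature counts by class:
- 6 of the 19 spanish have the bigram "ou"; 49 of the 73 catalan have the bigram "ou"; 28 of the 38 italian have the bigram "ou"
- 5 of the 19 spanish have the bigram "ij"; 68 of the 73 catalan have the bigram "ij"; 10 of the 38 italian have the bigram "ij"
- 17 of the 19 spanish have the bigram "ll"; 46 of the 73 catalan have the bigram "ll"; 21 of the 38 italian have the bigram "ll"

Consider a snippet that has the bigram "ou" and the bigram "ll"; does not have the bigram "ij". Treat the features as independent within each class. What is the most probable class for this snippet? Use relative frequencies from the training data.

spanish: (19/130) × (6/19) × (14/19) × (17/19) ≈ 0.0304283
catalan: (73/130) × (49/73) × (5/73) × (46/73) ≈ 0.016268
italian: (38/130) × (28/38) × (28/38) × (21/38) ≈ 0.0877051
Highest score → italian.

italian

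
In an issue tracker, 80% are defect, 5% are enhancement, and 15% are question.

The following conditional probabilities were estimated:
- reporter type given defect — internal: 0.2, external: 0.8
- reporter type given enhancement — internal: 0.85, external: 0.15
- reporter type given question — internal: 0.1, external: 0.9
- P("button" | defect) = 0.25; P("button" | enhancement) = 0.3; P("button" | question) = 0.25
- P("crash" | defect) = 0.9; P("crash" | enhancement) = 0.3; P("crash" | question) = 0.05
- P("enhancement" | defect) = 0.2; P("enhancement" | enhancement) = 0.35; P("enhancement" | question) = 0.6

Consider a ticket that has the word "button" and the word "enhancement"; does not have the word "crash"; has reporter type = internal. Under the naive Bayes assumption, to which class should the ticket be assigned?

defect: 0.8 × 0.2 × 0.25 × (1−0.9) × 0.2 = 0.0008
enhancement: 0.05 × 0.85 × 0.3 × (1−0.3) × 0.35 = 0.00312375
question: 0.15 × 0.1 × 0.25 × (1−0.05) × 0.6 = 0.0021375
Highest score → enhancement.

enhancement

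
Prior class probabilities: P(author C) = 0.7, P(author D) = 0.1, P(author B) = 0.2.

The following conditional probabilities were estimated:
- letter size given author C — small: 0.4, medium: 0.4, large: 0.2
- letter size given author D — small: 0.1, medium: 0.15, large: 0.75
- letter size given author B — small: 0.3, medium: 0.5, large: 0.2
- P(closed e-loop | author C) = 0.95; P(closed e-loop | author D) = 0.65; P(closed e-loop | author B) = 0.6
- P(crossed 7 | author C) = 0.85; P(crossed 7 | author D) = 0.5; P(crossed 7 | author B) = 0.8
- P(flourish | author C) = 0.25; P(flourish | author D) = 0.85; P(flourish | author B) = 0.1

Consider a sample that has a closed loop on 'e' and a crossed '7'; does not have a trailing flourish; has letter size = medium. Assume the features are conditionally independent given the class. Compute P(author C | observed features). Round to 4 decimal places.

author C: 0.7 × 0.4 × 0.95 × 0.85 × (1−0.25) = 0.169575
author D: 0.1 × 0.15 × 0.65 × 0.5 × (1−0.85) = 0.00073125
author B: 0.2 × 0.5 × 0.6 × 0.8 × (1−0.1) = 0.0432
P(author C | x) = 0.169575 / 0.21350625 ≈ 0.7942

0.7942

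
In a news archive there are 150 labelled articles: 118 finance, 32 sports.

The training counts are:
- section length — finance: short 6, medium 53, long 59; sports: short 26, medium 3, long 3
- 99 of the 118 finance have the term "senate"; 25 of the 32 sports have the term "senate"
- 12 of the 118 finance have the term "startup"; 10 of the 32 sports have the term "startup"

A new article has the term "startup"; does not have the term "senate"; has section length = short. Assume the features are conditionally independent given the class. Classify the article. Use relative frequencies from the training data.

sports

finance: (118/150) × (6/118) × (19/118) × (12/118) ≈ 0.000654984
sports: (32/150) × (26/32) × (7/32) × (10/32) ≈ 0.011849
Highest score → sports.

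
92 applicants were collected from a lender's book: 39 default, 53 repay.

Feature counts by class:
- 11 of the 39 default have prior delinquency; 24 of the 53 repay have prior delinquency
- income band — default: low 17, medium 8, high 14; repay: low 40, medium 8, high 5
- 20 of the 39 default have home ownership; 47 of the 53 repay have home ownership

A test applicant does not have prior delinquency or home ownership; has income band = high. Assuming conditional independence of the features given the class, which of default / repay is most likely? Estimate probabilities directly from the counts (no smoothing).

default

default: (39/92) × (28/39) × (14/39) × (19/39) ≈ 0.0532259
repay: (53/92) × (29/53) × (5/53) × (6/53) ≈ 0.00336651
Highest score → default.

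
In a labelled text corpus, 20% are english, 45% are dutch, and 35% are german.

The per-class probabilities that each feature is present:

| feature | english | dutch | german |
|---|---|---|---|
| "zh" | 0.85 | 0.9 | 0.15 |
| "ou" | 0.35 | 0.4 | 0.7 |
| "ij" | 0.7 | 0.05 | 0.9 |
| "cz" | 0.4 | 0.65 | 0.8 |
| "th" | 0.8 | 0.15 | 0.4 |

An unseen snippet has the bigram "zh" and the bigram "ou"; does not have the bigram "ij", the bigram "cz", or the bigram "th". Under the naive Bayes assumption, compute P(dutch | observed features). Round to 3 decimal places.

english: 0.2 × 0.85 × 0.35 × (1−0.7) × (1−0.4) × (1−0.8) = 0.002142
dutch: 0.45 × 0.9 × 0.4 × (1−0.05) × (1−0.65) × (1−0.15) = 0.04578525
german: 0.35 × 0.15 × 0.7 × (1−0.9) × (1−0.8) × (1−0.4) = 0.000441
P(dutch | x) = 0.04578525 / 0.04836825 ≈ 0.947

0.947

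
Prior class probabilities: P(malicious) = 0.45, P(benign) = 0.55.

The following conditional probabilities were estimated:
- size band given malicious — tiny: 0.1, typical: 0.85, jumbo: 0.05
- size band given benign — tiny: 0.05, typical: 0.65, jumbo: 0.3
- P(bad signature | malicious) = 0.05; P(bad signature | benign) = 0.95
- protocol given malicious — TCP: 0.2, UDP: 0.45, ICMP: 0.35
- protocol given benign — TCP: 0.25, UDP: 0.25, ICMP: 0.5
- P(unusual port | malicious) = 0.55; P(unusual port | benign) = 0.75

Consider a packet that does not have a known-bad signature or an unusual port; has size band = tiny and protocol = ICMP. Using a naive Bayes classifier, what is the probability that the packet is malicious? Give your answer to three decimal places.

0.975

malicious: 0.45 × 0.1 × (1−0.05) × 0.35 × (1−0.55) = 0.006733125
benign: 0.55 × 0.05 × (1−0.95) × 0.5 × (1−0.75) = 0.000171875
P(malicious | x) = 0.006733125 / 0.006905 ≈ 0.975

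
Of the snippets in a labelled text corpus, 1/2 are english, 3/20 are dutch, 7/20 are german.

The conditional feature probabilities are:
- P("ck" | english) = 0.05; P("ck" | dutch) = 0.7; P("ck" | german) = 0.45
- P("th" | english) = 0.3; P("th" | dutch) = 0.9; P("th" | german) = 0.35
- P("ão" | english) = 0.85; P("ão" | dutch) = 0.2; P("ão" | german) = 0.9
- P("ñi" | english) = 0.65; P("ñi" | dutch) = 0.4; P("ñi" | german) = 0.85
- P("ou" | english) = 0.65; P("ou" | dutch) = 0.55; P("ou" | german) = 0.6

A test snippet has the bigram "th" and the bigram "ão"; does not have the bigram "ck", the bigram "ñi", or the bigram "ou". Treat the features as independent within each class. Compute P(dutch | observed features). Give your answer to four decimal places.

0.1058

english: 0.5 × (1−0.05) × 0.3 × 0.85 × (1−0.65) × (1−0.65) = 0.0148378125
dutch: 0.15 × (1−0.7) × 0.9 × 0.2 × (1−0.4) × (1−0.55) = 0.002187
german: 0.35 × (1−0.45) × 0.35 × 0.9 × (1−0.85) × (1−0.6) = 0.00363825
P(dutch | x) = 0.002187 / 0.0206630625 ≈ 0.1058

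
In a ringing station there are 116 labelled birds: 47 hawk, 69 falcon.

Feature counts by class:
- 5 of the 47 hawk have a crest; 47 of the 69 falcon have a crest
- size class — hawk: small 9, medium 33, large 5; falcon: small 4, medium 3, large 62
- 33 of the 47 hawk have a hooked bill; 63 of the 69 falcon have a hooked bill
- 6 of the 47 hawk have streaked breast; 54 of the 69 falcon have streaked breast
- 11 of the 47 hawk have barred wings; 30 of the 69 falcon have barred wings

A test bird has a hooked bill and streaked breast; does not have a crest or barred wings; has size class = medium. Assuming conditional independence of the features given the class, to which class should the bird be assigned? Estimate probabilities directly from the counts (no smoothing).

hawk: (47/116) × (42/47) × (33/47) × (33/47) × (6/47) × (36/47) ≈ 0.0174535
falcon: (69/116) × (22/69) × (3/69) × (63/69) × (54/69) × (39/69) ≈ 0.00333034
Highest score → hawk.

hawk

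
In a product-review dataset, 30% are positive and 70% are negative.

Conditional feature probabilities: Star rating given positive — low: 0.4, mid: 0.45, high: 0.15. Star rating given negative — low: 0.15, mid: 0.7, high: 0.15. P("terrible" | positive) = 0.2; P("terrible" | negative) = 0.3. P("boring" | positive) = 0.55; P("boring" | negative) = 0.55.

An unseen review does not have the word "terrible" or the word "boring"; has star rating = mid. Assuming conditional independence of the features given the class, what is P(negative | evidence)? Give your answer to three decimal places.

0.761

positive: 0.3 × 0.45 × (1−0.2) × (1−0.55) = 0.0486
negative: 0.7 × 0.7 × (1−0.3) × (1−0.55) = 0.15435
P(negative | x) = 0.15435 / 0.20295 ≈ 0.761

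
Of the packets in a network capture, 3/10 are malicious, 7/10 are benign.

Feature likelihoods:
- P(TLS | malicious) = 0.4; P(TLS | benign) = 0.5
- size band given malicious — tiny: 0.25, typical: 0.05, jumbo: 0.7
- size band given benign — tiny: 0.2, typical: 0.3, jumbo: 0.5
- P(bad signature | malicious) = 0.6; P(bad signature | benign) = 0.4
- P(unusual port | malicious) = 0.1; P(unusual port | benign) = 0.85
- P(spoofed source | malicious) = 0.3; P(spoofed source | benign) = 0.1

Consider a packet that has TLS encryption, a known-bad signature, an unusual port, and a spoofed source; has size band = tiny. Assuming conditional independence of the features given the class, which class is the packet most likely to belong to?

malicious: 0.3 × 0.4 × 0.25 × 0.6 × 0.1 × 0.3 = 0.00054
benign: 0.7 × 0.5 × 0.2 × 0.4 × 0.85 × 0.1 = 0.00238
Highest score → benign.

benign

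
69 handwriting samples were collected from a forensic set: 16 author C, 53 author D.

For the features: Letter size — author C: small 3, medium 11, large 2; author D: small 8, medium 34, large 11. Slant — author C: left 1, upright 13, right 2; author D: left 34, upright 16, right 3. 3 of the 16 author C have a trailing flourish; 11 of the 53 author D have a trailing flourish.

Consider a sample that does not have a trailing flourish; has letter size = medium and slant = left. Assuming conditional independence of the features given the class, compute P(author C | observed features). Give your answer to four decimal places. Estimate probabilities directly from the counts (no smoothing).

0.0313

author C: (16/69) × (11/16) × (1/16) × (13/16) ≈ 0.00809556
author D: (53/69) × (34/53) × (34/53) × (42/53) ≈ 0.250499
P(author C | x) = 0.00809556 / 0.25859456 ≈ 0.0313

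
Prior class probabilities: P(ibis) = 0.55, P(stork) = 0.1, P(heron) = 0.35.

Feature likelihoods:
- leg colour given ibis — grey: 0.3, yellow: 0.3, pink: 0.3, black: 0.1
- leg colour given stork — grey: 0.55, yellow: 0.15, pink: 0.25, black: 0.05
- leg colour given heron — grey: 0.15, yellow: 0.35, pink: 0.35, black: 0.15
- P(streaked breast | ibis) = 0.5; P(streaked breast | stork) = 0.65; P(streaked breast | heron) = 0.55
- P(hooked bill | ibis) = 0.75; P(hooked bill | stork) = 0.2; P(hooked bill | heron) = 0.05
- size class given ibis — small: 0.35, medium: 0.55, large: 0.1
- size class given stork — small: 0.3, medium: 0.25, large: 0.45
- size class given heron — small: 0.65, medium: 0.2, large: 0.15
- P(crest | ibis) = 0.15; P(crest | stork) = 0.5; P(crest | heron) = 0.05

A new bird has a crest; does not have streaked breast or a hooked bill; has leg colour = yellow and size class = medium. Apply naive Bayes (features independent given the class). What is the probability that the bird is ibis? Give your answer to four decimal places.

0.6187

ibis: 0.55 × 0.3 × (1−0.5) × (1−0.75) × 0.55 × 0.15 = 0.0017015625
stork: 0.1 × 0.15 × (1−0.65) × (1−0.2) × 0.25 × 0.5 = 0.000525
heron: 0.35 × 0.35 × (1−0.55) × (1−0.05) × 0.2 × 0.05 = 0.0005236875
P(ibis | x) = 0.0017015625 / 0.00275025 ≈ 0.6187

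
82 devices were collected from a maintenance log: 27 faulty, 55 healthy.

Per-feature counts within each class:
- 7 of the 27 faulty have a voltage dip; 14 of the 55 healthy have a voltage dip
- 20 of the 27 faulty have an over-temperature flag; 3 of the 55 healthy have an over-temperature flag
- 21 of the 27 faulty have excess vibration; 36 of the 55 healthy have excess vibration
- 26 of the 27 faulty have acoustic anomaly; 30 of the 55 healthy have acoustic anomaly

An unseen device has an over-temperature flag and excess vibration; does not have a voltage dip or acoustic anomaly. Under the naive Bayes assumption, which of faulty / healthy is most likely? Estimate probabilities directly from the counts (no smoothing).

faulty: (27/82) × (20/27) × (20/27) × (21/27) × (1/27) ≈ 0.00520444
healthy: (55/82) × (41/55) × (3/55) × (36/55) × (25/55) ≈ 0.0081142
Highest score → healthy.

healthy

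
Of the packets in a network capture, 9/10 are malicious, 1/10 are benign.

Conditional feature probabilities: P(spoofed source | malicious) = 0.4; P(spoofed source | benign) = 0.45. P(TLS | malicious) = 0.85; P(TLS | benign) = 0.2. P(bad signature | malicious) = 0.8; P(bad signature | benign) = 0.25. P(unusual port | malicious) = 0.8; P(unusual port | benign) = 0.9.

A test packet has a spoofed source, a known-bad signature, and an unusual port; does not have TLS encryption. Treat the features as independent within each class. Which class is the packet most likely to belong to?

malicious: 0.9 × 0.4 × (1−0.85) × 0.8 × 0.8 = 0.03456
benign: 0.1 × 0.45 × (1−0.2) × 0.25 × 0.9 = 0.0081
Highest score → malicious.

malicious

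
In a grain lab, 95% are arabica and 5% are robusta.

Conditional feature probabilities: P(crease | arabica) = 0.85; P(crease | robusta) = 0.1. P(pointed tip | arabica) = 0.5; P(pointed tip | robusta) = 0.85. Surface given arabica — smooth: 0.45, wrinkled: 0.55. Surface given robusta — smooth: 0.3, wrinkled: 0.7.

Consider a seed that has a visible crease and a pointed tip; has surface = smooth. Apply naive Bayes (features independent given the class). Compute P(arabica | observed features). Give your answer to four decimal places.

0.9930

arabica: 0.95 × 0.85 × 0.5 × 0.45 = 0.1816875
robusta: 0.05 × 0.1 × 0.85 × 0.3 = 0.001275
P(arabica | x) = 0.1816875 / 0.1829625 ≈ 0.9930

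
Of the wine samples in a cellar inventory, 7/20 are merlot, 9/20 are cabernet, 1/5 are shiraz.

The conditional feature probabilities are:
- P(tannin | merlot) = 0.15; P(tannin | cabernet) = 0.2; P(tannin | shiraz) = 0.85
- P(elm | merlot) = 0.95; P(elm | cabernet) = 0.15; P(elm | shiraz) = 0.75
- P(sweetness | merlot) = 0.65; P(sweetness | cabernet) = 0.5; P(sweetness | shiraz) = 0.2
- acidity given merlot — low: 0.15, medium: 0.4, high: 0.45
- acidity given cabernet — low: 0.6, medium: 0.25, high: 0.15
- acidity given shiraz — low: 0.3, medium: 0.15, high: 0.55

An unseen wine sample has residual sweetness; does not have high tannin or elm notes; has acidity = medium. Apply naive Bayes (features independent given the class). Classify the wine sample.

merlot: 0.35 × (1−0.15) × (1−0.95) × 0.65 × 0.4 = 0.0038675
cabernet: 0.45 × (1−0.2) × (1−0.15) × 0.5 × 0.25 = 0.03825
shiraz: 0.2 × (1−0.85) × (1−0.75) × 0.2 × 0.15 = 0.000225
Highest score → cabernet.

cabernet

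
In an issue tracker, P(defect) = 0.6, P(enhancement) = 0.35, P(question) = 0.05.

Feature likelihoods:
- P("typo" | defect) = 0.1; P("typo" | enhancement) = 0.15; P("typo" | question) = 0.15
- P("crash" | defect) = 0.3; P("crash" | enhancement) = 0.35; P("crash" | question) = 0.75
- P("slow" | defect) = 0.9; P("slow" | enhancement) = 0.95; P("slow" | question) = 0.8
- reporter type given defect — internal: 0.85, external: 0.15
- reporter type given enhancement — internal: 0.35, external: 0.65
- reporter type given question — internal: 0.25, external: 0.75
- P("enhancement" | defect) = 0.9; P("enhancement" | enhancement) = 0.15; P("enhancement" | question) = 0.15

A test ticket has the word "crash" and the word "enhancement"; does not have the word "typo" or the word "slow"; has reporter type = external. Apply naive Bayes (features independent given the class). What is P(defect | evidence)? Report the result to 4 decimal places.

defect: 0.6 × (1−0.1) × 0.3 × (1−0.9) × 0.15 × 0.9 = 0.002187
enhancement: 0.35 × (1−0.15) × 0.35 × (1−0.95) × 0.65 × 0.15 = 0.000507609375
question: 0.05 × (1−0.15) × 0.75 × (1−0.8) × 0.75 × 0.15 = 0.0007171875
P(defect | x) = 0.002187 / 0.003411796875 ≈ 0.6410

0.6410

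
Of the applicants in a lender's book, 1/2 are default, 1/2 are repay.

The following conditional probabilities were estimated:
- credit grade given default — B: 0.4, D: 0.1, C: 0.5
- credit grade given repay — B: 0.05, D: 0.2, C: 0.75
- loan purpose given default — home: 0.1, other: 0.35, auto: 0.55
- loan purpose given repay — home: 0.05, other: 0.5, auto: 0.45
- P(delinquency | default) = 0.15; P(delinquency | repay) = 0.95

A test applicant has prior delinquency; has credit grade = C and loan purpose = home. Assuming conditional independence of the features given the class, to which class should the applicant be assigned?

repay

default: 0.5 × 0.5 × 0.1 × 0.15 = 0.00375
repay: 0.5 × 0.75 × 0.05 × 0.95 = 0.0178125
Highest score → repay.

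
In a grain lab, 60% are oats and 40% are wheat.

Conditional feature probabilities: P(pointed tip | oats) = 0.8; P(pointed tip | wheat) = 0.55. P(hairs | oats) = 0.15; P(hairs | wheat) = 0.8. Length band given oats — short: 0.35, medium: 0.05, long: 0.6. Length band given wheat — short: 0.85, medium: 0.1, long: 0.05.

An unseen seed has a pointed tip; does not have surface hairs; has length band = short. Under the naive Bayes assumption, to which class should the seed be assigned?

oats

oats: 0.6 × 0.8 × (1−0.15) × 0.35 = 0.1428
wheat: 0.4 × 0.55 × (1−0.8) × 0.85 = 0.0374
Highest score → oats.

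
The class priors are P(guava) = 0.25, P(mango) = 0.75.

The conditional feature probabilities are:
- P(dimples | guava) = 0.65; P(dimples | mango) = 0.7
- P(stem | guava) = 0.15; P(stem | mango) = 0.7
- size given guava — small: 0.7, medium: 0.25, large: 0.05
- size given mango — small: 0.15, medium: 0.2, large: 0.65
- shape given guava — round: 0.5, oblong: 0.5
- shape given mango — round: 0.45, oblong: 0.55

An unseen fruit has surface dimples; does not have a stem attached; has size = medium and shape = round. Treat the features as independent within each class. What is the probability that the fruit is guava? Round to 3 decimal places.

0.549

guava: 0.25 × 0.65 × (1−0.15) × 0.25 × 0.5 = 0.017265625
mango: 0.75 × 0.7 × (1−0.7) × 0.2 × 0.45 = 0.014175
P(guava | x) = 0.017265625 / 0.031440625 ≈ 0.549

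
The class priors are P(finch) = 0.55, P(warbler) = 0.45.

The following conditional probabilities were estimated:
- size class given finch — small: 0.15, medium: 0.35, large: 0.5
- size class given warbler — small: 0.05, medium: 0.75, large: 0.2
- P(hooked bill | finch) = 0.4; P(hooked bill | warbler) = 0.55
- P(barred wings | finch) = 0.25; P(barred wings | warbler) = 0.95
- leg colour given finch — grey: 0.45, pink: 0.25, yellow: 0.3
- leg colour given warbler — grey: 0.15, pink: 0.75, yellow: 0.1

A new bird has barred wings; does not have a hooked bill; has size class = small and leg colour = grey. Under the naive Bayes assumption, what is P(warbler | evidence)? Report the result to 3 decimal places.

finch: 0.55 × 0.15 × (1−0.4) × 0.25 × 0.45 = 0.00556875
warbler: 0.45 × 0.05 × (1−0.55) × 0.95 × 0.15 = 0.0014428125
P(warbler | x) = 0.0014428125 / 0.0070115625 ≈ 0.206

0.206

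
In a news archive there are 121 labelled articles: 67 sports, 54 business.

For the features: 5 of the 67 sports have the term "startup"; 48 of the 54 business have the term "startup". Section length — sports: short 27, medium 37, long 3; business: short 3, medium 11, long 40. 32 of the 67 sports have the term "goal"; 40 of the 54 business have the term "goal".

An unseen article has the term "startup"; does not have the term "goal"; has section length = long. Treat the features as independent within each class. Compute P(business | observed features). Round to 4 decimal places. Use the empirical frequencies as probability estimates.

0.9875

sports: (67/121) × (5/67) × (3/67) × (35/67) ≈ 0.00096655
business: (54/121) × (48/54) × (40/54) × (14/54) ≈ 0.0761827
P(business | x) = 0.0761827 / 0.07714925 ≈ 0.9875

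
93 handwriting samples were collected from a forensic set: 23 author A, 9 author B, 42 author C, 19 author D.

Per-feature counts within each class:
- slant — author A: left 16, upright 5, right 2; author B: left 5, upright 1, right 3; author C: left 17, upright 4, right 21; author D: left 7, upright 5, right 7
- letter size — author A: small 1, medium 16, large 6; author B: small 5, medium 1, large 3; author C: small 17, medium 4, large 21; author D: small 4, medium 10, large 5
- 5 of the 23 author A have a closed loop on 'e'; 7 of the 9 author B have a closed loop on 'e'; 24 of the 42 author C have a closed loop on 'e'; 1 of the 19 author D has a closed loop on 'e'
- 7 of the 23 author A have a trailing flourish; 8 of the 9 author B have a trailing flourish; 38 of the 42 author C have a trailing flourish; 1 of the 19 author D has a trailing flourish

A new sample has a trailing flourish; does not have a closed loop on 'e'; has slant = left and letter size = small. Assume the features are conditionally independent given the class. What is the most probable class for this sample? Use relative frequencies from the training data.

author A: (23/93) × (16/23) × (1/23) × (18/23) × (7/23) ≈ 0.00178166
author B: (9/93) × (5/9) × (5/9) × (2/9) × (8/9) ≈ 0.00589997
author C: (42/93) × (17/42) × (17/42) × (18/42) × (38/42) ≈ 0.0286895
author D: (19/93) × (7/19) × (4/19) × (18/19) × (1/19) ≈ 0.000790109
Highest score → author C.

author C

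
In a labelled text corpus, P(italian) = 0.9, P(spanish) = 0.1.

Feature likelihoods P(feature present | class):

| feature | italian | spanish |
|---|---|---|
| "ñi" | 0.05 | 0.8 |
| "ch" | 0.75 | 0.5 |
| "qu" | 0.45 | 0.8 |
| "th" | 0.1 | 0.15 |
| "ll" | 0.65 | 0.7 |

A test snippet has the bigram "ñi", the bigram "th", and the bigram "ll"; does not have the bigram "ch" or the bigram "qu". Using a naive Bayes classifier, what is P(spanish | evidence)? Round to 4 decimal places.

italian: 0.9 × 0.05 × (1−0.75) × (1−0.45) × 0.1 × 0.65 = 0.0004021875
spanish: 0.1 × 0.8 × (1−0.5) × (1−0.8) × 0.15 × 0.7 = 0.00084
P(spanish | x) = 0.00084 / 0.0012421875 ≈ 0.6762

0.6762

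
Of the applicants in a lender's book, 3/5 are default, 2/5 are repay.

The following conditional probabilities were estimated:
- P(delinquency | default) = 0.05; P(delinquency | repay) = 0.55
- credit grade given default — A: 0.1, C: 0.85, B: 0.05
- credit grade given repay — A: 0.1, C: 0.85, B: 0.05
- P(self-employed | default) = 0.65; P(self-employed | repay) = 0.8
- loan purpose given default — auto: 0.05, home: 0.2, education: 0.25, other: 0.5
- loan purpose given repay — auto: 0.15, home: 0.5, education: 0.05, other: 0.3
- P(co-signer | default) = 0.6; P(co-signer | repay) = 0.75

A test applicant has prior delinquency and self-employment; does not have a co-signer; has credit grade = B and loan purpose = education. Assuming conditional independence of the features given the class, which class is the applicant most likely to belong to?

default: 0.6 × 0.05 × 0.05 × 0.65 × 0.25 × (1−0.6) = 0.0000975
repay: 0.4 × 0.55 × 0.05 × 0.8 × 0.05 × (1−0.75) = 0.00011
Highest score → repay.

repay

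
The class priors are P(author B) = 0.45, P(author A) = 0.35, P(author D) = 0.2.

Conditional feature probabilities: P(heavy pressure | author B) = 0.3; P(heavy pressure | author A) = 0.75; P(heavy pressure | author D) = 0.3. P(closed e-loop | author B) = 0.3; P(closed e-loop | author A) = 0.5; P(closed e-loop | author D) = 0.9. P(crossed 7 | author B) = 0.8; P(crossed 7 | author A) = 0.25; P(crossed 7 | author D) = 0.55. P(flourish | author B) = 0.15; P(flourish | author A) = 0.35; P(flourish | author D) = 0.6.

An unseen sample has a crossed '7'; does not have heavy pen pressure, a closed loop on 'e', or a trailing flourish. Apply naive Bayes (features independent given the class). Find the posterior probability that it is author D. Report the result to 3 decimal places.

0.019

author B: 0.45 × (1−0.3) × (1−0.3) × 0.8 × (1−0.15) = 0.14994
author A: 0.35 × (1−0.75) × (1−0.5) × 0.25 × (1−0.35) = 0.007109375
author D: 0.2 × (1−0.3) × (1−0.9) × 0.55 × (1−0.6) = 0.00308
P(author D | x) = 0.00308 / 0.160129375 ≈ 0.019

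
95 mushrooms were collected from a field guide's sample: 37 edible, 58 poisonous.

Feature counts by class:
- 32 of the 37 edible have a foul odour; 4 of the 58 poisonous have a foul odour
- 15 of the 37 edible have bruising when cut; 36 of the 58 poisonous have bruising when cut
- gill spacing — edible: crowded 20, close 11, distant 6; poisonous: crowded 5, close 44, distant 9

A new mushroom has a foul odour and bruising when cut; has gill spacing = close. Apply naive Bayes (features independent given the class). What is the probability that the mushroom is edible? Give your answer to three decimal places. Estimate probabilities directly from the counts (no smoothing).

edible: (37/95) × (32/37) × (15/37) × (11/37) ≈ 0.0405982
poisonous: (58/95) × (4/58) × (36/58) × (44/58) ≈ 0.019826
P(edible | x) = 0.0405982 / 0.0604242 ≈ 0.672

0.672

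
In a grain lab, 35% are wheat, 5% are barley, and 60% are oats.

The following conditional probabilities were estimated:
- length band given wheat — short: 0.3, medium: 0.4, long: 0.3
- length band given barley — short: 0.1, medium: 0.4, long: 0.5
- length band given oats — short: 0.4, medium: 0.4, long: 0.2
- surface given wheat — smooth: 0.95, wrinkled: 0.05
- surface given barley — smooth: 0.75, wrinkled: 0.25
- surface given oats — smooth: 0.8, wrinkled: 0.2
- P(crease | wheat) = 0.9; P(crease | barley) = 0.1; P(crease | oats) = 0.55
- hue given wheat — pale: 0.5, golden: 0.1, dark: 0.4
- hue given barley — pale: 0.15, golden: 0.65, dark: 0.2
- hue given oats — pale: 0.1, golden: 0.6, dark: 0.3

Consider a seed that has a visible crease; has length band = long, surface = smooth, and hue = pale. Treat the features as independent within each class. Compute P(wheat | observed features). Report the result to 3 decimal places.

0.890

wheat: 0.35 × 0.3 × 0.95 × 0.9 × 0.5 = 0.0448875
barley: 0.05 × 0.5 × 0.75 × 0.1 × 0.15 = 0.00028125
oats: 0.6 × 0.2 × 0.8 × 0.55 × 0.1 = 0.00528
P(wheat | x) = 0.0448875 / 0.05044875 ≈ 0.890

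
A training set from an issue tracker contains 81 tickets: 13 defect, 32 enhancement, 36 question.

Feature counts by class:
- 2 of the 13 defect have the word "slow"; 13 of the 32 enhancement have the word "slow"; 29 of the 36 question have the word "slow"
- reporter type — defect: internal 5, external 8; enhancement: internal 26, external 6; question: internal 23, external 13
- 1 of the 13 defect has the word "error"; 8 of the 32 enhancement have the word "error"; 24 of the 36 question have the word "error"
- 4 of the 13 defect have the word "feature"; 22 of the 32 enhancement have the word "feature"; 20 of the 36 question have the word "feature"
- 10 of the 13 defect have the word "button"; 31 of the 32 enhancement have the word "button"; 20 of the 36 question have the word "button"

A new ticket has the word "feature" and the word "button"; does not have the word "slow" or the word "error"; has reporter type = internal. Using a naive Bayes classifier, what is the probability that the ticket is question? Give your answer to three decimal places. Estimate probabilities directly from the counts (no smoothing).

defect: (13/81) × (11/13) × (5/13) × (12/13) × (4/13) × (10/13) ≈ 0.0114116
enhancement: (32/81) × (19/32) × (26/32) × (24/32) × (22/32) × (31/32) ≈ 0.0952002
question: (36/81) × (7/36) × (23/36) × (12/36) × (20/36) × (20/36) ≈ 0.00568031
P(question | x) = 0.00568031 / 0.11229211 ≈ 0.051

0.051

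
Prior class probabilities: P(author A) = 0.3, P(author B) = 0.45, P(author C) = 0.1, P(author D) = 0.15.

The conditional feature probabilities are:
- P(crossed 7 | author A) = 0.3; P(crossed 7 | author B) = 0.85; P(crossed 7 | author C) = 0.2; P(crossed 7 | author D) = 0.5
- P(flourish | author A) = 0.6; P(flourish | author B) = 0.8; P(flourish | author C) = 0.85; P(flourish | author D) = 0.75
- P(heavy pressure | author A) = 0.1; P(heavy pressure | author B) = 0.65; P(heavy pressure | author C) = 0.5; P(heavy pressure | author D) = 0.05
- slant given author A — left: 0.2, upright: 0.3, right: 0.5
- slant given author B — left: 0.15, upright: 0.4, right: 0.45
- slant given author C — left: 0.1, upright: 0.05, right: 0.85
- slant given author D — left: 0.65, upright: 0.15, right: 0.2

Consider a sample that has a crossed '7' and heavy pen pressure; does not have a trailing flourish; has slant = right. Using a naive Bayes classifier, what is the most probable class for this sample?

author A: 0.3 × 0.3 × (1−0.6) × 0.1 × 0.5 = 0.0018
author B: 0.45 × 0.85 × (1−0.8) × 0.65 × 0.45 = 0.02237625
author C: 0.1 × 0.2 × (1−0.85) × 0.5 × 0.85 = 0.001275
author D: 0.15 × 0.5 × (1−0.75) × 0.05 × 0.2 = 0.0001875
Highest score → author B.

author B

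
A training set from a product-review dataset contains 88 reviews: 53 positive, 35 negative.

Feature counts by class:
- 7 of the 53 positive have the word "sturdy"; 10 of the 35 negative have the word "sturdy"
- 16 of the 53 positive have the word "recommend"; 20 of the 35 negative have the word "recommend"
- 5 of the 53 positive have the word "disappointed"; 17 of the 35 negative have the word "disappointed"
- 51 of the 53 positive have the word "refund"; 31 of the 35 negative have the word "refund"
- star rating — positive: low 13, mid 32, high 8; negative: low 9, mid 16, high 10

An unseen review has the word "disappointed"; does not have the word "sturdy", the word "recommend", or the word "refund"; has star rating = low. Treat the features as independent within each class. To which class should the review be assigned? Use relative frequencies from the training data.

negative

positive: (53/88) × (46/53) × (37/53) × (5/53) × (2/53) × (13/53) ≈ 0.000318652
negative: (35/88) × (25/35) × (15/35) × (17/35) × (4/35) × (9/35) ≈ 0.00173791
Highest score → negative.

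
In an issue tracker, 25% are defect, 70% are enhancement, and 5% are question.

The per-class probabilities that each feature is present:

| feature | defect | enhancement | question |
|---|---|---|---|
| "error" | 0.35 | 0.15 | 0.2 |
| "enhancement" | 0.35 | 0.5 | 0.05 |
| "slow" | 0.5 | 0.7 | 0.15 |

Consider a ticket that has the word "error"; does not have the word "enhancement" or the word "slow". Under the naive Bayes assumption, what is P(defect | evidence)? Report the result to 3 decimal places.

0.544

defect: 0.25 × 0.35 × (1−0.35) × (1−0.5) = 0.0284375
enhancement: 0.7 × 0.15 × (1−0.5) × (1−0.7) = 0.01575
question: 0.05 × 0.2 × (1−0.05) × (1−0.15) = 0.008075
P(defect | x) = 0.0284375 / 0.0522625 ≈ 0.544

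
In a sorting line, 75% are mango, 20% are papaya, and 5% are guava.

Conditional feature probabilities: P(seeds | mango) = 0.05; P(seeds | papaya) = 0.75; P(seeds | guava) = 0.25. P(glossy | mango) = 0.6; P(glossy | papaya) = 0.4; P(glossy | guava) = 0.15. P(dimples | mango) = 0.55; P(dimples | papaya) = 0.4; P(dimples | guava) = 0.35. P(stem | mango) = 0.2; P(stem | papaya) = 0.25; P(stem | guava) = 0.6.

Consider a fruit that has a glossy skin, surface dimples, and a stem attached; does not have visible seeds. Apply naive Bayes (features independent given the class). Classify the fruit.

mango: 0.75 × (1−0.05) × 0.6 × 0.55 × 0.2 = 0.047025
papaya: 0.2 × (1−0.75) × 0.4 × 0.4 × 0.25 = 0.002
guava: 0.05 × (1−0.25) × 0.15 × 0.35 × 0.6 = 0.00118125
Highest score → mango.

mango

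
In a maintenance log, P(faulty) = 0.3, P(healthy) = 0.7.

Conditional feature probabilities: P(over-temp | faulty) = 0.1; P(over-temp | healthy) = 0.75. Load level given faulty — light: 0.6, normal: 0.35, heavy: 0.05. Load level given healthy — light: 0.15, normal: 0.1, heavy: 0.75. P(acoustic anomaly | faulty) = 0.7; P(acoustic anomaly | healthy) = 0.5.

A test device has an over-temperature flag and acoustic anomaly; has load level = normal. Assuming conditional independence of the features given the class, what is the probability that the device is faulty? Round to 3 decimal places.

faulty: 0.3 × 0.1 × 0.35 × 0.7 = 0.00735
healthy: 0.7 × 0.75 × 0.1 × 0.5 = 0.02625
P(faulty | x) = 0.00735 / 0.0336 ≈ 0.219

0.219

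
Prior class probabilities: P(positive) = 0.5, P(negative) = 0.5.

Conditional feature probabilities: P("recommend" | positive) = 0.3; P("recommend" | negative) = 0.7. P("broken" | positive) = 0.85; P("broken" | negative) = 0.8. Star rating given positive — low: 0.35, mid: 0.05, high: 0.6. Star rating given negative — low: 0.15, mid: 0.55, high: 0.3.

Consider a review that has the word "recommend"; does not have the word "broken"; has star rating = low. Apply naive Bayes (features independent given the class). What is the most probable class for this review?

negative

positive: 0.5 × 0.3 × (1−0.85) × 0.35 = 0.007875
negative: 0.5 × 0.7 × (1−0.8) × 0.15 = 0.0105
Highest score → negative.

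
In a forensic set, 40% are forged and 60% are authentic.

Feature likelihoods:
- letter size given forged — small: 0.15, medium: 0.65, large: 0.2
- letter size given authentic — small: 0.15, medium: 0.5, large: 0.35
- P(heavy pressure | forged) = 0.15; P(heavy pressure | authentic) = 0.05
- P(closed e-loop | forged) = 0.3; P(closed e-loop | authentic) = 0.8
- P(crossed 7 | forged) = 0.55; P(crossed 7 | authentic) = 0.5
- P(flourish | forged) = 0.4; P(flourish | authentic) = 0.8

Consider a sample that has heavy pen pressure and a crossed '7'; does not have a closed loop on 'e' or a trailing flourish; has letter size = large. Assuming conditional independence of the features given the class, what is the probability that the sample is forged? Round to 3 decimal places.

0.930

forged: 0.4 × 0.2 × 0.15 × (1−0.3) × 0.55 × (1−0.4) = 0.002772
authentic: 0.6 × 0.35 × 0.05 × (1−0.8) × 0.5 × (1−0.8) = 0.00021
P(forged | x) = 0.002772 / 0.002982 ≈ 0.930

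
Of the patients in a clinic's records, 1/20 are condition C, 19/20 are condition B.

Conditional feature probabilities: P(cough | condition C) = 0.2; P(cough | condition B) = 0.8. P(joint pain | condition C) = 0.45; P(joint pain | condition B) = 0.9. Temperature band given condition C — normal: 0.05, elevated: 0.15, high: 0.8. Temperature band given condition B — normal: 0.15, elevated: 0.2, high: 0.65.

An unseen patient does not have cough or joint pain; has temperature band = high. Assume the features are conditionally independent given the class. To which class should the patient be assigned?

condition C

condition C: 0.05 × (1−0.2) × (1−0.45) × 0.8 = 0.0176
condition B: 0.95 × (1−0.8) × (1−0.9) × 0.65 = 0.01235
Highest score → condition C.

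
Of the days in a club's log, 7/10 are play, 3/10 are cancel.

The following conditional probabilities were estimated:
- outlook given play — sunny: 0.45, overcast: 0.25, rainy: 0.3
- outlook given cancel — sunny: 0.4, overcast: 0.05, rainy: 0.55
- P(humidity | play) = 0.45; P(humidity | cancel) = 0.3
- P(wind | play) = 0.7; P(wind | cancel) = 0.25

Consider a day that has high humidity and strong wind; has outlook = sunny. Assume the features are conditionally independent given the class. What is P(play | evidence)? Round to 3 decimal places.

0.917

play: 0.7 × 0.45 × 0.45 × 0.7 = 0.099225
cancel: 0.3 × 0.4 × 0.3 × 0.25 = 0.009
P(play | x) = 0.099225 / 0.108225 ≈ 0.917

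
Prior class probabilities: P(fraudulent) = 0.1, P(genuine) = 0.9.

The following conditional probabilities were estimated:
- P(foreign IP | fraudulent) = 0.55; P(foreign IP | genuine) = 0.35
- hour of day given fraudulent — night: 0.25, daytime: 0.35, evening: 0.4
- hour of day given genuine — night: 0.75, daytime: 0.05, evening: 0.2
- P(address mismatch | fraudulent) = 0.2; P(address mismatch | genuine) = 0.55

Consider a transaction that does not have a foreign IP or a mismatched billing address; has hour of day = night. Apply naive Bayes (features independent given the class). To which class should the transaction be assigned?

genuine

fraudulent: 0.1 × (1−0.55) × 0.25 × (1−0.2) = 0.009
genuine: 0.9 × (1−0.35) × 0.75 × (1−0.55) = 0.1974375
Highest score → genuine.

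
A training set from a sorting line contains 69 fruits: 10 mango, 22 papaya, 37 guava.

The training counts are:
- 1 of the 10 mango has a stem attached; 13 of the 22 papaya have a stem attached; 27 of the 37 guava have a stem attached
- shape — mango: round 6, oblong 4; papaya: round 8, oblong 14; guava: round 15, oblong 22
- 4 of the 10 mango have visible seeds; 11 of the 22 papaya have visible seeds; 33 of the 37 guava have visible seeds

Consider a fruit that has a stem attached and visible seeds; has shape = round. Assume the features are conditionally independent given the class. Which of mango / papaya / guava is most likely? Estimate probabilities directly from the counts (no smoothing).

mango: (10/69) × (1/10) × (6/10) × (4/10) ≈ 0.00347826
papaya: (22/69) × (13/22) × (8/22) × (11/22) ≈ 0.0342556
guava: (37/69) × (27/37) × (15/37) × (33/37) ≈ 0.141487
Highest score → guava.

guava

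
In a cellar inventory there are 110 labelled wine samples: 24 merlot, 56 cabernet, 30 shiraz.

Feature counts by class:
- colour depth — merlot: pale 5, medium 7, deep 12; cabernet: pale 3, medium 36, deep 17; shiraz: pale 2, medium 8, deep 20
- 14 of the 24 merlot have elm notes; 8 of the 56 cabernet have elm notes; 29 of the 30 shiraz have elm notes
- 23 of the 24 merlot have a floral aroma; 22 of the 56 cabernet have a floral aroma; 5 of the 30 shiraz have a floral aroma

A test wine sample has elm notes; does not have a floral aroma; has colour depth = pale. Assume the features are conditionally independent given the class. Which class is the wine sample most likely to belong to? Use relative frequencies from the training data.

shiraz

merlot: (24/110) × (5/24) × (14/24) × (1/24) ≈ 0.0011048
cabernet: (56/110) × (3/56) × (8/56) × (34/56) ≈ 0.00236549
shiraz: (30/110) × (2/30) × (29/30) × (25/30) ≈ 0.0146465
Highest score → shiraz.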